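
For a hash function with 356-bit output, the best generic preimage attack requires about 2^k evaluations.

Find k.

Step 1: The hash has a 356-bit output.
Step 2: Preimage resistance means: given a digest h(x), it should be infeasible to find any input that hashes to it.
With a 356-bit output there are 2^356 possible digests, so a generic brute-force preimage search costs about 2^356 evaluations.
Step 3: Security level = 356 bits.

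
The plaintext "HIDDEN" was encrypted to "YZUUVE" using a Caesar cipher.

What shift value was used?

Step 1: Compare first letters: H (position 7) -> Y (position 24).
Step 2: Shift = (24 - 7) mod 26 = 17.
The shift value is 17.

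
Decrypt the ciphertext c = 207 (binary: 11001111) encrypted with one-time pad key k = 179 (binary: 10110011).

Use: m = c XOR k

Step 1: XOR ciphertext with key:
  Ciphertext: 11001111
  Key:        10110011
  XOR:        01111100
Step 2: Plaintext = 01111100 = 124 in decimal.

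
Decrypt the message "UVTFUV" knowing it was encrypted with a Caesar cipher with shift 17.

Step 1: Reverse the shift by subtracting 17 from each letter position.
  U (position 20) -> position (20-17) mod 26 = 3 -> D
  V (position 21) -> position (21-17) mod 26 = 4 -> E
  T (position 19) -> position (19-17) mod 26 = 2 -> C
  F (position 5) -> position (5-17) mod 26 = 14 -> O
  U (position 20) -> position (20-17) mod 26 = 3 -> D
  V (position 21) -> position (21-17) mod 26 = 4 -> E
Decrypted message: DECODE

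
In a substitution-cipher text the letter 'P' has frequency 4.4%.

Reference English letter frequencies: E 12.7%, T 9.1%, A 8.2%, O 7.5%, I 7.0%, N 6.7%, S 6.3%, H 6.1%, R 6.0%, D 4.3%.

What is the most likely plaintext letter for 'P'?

Step 1: The observed frequency is 4.4%.
Step 2: Compare with English frequencies:
  E: 12.7% (difference: 8.3%)
  T: 9.1% (difference: 4.7%)
  A: 8.2% (difference: 3.8%)
  O: 7.5% (difference: 3.1%)
  I: 7.0% (difference: 2.6%)
  N: 6.7% (difference: 2.3%)
  S: 6.3% (difference: 1.9%)
  H: 6.1% (difference: 1.7%)
  R: 6.0% (difference: 1.6%)
  D: 4.3% (difference: 0.1%) <-- closest
Step 3: 'P' most likely represents 'D' (frequency 4.3%).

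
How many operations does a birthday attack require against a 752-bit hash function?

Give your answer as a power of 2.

Step 1: The birthday paradox gives collision probability ~50% after sqrt(2^n) = 2^(n/2) hashes.
Step 2: For 752-bit output: 2^(752/2) = 2^376.
Step 3: Approximately 2^376 hash computations needed.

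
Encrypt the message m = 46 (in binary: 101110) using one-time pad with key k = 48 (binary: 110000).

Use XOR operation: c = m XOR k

Step 1: Write out the XOR operation bit by bit:
  Message: 101110
  Key:     110000
  XOR:     011110
Step 2: Convert to decimal: 011110 = 30.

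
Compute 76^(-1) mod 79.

Step 1: We need x such that 76 * x = 1 (mod 79).
Step 2: Using the extended Euclidean algorithm or trial:
  76 * 26 = 1976 = 25 * 79 + 1.
Step 3: Since 1976 mod 79 = 1, the inverse is x = 26.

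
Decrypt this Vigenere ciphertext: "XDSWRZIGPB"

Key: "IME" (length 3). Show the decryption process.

Step 1: Key 'IME' has length 3. Extended key: IMEIMEIMEI
Step 2: Decrypt each position:
  X(23) - I(8) = 15 = P
  D(3) - M(12) = 17 = R
  S(18) - E(4) = 14 = O
  W(22) - I(8) = 14 = O
  R(17) - M(12) = 5 = F
  Z(25) - E(4) = 21 = V
  I(8) - I(8) = 0 = A
  G(6) - M(12) = 20 = U
  P(15) - E(4) = 11 = L
  B(1) - I(8) = 19 = T
Plaintext: PROOFVAULT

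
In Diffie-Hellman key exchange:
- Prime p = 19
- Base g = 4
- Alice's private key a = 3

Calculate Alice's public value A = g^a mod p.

Step 1: A = g^a mod p = 4^3 mod 19.
  4^1 mod 19 = 4
  4^2 mod 19 = (4 * 4) mod 19 = 16
  4^3 mod 19 = (16 * 4) mod 19 = 7
Result: A = 7.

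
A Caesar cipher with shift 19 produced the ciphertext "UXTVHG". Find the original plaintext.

Step 1: Reverse the shift by subtracting 19 from each letter position.
  U (position 20) -> position (20-19) mod 26 = 1 -> B
  X (position 23) -> position (23-19) mod 26 = 4 -> E
  T (position 19) -> position (19-19) mod 26 = 0 -> A
  V (position 21) -> position (21-19) mod 26 = 2 -> C
  H (position 7) -> position (7-19) mod 26 = 14 -> O
  G (position 6) -> position (6-19) mod 26 = 13 -> N
Decrypted message: BEACON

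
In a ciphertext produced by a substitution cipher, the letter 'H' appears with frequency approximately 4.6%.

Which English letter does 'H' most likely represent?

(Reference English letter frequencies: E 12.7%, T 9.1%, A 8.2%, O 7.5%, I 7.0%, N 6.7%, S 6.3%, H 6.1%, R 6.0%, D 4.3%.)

Step 1: The observed frequency is 4.6%.
Step 2: Compare with English frequencies:
  E: 12.7% (difference: 8.1%)
  T: 9.1% (difference: 4.5%)
  A: 8.2% (difference: 3.6%)
  O: 7.5% (difference: 2.9%)
  I: 7.0% (difference: 2.4%)
  N: 6.7% (difference: 2.1%)
  S: 6.3% (difference: 1.7%)
  H: 6.1% (difference: 1.5%)
  R: 6.0% (difference: 1.4%)
  D: 4.3% (difference: 0.3%) <-- closest
Step 3: 'H' most likely represents 'D' (frequency 4.3%).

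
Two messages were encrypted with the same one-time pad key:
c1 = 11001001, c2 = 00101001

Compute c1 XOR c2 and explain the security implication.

Step 1: c1 XOR c2 = (m1 XOR k) XOR (m2 XOR k).
Step 2: By XOR associativity/commutativity: = m1 XOR m2 XOR k XOR k = m1 XOR m2.
Step 3: 11001001 XOR 00101001 = 11100000 = 224.
Step 4: The key cancels out! An attacker learns m1 XOR m2 = 224, revealing the relationship between plaintexts.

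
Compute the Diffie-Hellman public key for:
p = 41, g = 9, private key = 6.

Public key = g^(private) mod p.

Step 1: A = g^a mod p = 9^6 mod 41.
  9^1 mod 41 = 9
  9^2 mod 41 = (9 * 9) mod 41 = 40
  9^3 mod 41 = (40 * 9) mod 41 = 32
  9^4 mod 41 = (32 * 9) mod 41 = 1
  9^5 mod 41 = (1 * 9) mod 41 = 9
  9^6 mod 41 = (9 * 9) mod 41 = 40
Result: A = 40.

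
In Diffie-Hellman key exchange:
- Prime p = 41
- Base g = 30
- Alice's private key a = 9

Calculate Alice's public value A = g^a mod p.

Step 1: A = g^a mod p = 30^9 mod 41.
  30^1 mod 41 = 30
  30^2 mod 41 = (30 * 30) mod 41 = 39
  30^3 mod 41 = (39 * 30) mod 41 = 22
  30^4 mod 41 = (22 * 30) mod 41 = 4
  30^5 mod 41 = (4 * 30) mod 41 = 38
  30^6 mod 41 = (38 * 30) mod 41 = 33
  30^7 mod 41 = (33 * 30) mod 41 = 6
  30^8 mod 41 = (6 * 30) mod 41 = 16
  30^9 mod 41 = (16 * 30) mod 41 = 29
Result: A = 29.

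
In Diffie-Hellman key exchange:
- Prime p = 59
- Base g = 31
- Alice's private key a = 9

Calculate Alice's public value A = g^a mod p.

Step 1: A = g^a mod p = 31^9 mod 59.
  31^1 mod 59 = 31
  31^2 mod 59 = (31 * 31) mod 59 = 17
  31^3 mod 59 = (17 * 31) mod 59 = 55
  31^4 mod 59 = (55 * 31) mod 59 = 53
  31^5 mod 59 = (53 * 31) mod 59 = 50
  31^6 mod 59 = (50 * 31) mod 59 = 16
  31^7 mod 59 = (16 * 31) mod 59 = 24
  31^8 mod 59 = (24 * 31) mod 59 = 36
  31^9 mod 59 = (36 * 31) mod 59 = 54
Result: A = 54.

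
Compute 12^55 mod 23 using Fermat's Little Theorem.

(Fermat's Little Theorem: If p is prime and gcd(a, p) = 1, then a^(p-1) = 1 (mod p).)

Step 1: Since 23 is prime, by Fermat's Little Theorem: 12^22 = 1 (mod 23).
Step 2: Reduce exponent: 55 mod 22 = 11.
Step 3: So 12^55 = 12^11 (mod 23).
Step 4: 12^11 mod 23 = 1.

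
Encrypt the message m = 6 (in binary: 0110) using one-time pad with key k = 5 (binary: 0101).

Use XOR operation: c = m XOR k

Step 1: Write out the XOR operation bit by bit:
  Message: 0110
  Key:     0101
  XOR:     0011
Step 2: Convert to decimal: 0011 = 3.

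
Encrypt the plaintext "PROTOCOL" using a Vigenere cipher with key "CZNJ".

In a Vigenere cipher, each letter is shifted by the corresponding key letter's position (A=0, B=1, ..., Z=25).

Step 1: Repeat key to match plaintext length:
  Plaintext: PROTOCOL
  Key:       CZNJCZNJ
Step 2: Encrypt each letter:
  P(15) + C(2) = (15+2) mod 26 = 17 = R
  R(17) + Z(25) = (17+25) mod 26 = 16 = Q
  O(14) + N(13) = (14+13) mod 26 = 1 = B
  T(19) + J(9) = (19+9) mod 26 = 2 = C
  O(14) + C(2) = (14+2) mod 26 = 16 = Q
  C(2) + Z(25) = (2+25) mod 26 = 1 = B
  O(14) + N(13) = (14+13) mod 26 = 1 = B
  L(11) + J(9) = (11+9) mod 26 = 20 = U
Ciphertext: RQBCQBBU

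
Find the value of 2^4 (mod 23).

Step 1: Compute 2^4 mod 23 step by step, reducing modulo 23 at each step.
  2^1 mod 23 = 2
  2^2 mod 23 = (2 * 2) mod 23 = 4
  2^3 mod 23 = (4 * 2) mod 23 = 8
  2^4 mod 23 = (8 * 2) mod 23 = 16
Step 2: Result = 16.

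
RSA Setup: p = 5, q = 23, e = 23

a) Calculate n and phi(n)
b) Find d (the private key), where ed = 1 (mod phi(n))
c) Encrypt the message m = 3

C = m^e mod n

Step 1: n = 5 * 23 = 115.
Step 2: phi(n) = (5-1)(23-1) = 4 * 22 = 88.
Step 3: Find d = 23^(-1) mod 88 = 23.
  Verify: 23 * 23 = 529 = 1 (mod 88).
Step 4: C = 3^23 mod 115 = 72.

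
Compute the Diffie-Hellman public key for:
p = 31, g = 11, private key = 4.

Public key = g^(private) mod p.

Step 1: A = g^a mod p = 11^4 mod 31.
  11^1 mod 31 = 11
  11^2 mod 31 = (11 * 11) mod 31 = 28
  11^3 mod 31 = (28 * 11) mod 31 = 29
  11^4 mod 31 = (29 * 11) mod 31 = 9
Result: A = 9.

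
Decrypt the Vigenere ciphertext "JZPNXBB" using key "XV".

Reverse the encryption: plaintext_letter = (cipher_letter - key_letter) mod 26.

Step 1: Extend key: XVXVXVX
Step 2: Decrypt each letter (c - k) mod 26:
  J(9) - X(23) = (9-23) mod 26 = 12 = M
  Z(25) - V(21) = (25-21) mod 26 = 4 = E
  P(15) - X(23) = (15-23) mod 26 = 18 = S
  N(13) - V(21) = (13-21) mod 26 = 18 = S
  X(23) - X(23) = (23-23) mod 26 = 0 = A
  B(1) - V(21) = (1-21) mod 26 = 6 = G
  B(1) - X(23) = (1-23) mod 26 = 4 = E
Plaintext: MESSAGE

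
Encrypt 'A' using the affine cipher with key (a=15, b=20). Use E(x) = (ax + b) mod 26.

Step 1: Convert 'A' to number: x = 0.
Step 2: E(0) = (15 * 0 + 20) mod 26 = 20 mod 26 = 20.
Step 3: Convert 20 back to letter: U.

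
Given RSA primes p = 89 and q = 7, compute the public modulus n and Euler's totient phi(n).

Step 1: n = p * q = 89 * 7 = 623.
Step 2: phi(n) = (p-1)(q-1) = 88 * 6 = 528.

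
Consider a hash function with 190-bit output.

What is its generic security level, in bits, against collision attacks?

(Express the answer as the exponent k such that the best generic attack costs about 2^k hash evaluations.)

Step 1: The hash has a 190-bit output.
Step 2: Collision resistance means it should be infeasible to find any x != y with h(x) = h(y).
By the birthday bound, a generic collision search succeeds after about sqrt(2^190) = 2^(190/2) = 2^95 evaluations.
Step 3: Security level = 95 bits.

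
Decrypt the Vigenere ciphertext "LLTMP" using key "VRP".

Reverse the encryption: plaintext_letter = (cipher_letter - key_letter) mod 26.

Step 1: Extend key: VRPVR
Step 2: Decrypt each letter (c - k) mod 26:
  L(11) - V(21) = (11-21) mod 26 = 16 = Q
  L(11) - R(17) = (11-17) mod 26 = 20 = U
  T(19) - P(15) = (19-15) mod 26 = 4 = E
  M(12) - V(21) = (12-21) mod 26 = 17 = R
  P(15) - R(17) = (15-17) mod 26 = 24 = Y
Plaintext: QUERY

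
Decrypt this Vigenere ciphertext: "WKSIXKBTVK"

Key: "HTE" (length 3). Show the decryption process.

Step 1: Key 'HTE' has length 3. Extended key: HTEHTEHTEH
Step 2: Decrypt each position:
  W(22) - H(7) = 15 = P
  K(10) - T(19) = 17 = R
  S(18) - E(4) = 14 = O
  I(8) - H(7) = 1 = B
  X(23) - T(19) = 4 = E
  K(10) - E(4) = 6 = G
  B(1) - H(7) = 20 = U
  T(19) - T(19) = 0 = A
  V(21) - E(4) = 17 = R
  K(10) - H(7) = 3 = D
Plaintext: PROBEGUARD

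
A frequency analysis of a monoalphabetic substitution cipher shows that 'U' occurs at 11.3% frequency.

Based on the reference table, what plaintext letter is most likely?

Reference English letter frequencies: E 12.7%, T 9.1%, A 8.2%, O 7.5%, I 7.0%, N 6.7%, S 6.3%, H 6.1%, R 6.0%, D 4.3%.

Step 1: The observed frequency is 11.3%.
Step 2: Compare with English frequencies:
  E: 12.7% (difference: 1.4%) <-- closest
  T: 9.1% (difference: 2.2%)
  A: 8.2% (difference: 3.1%)
  O: 7.5% (difference: 3.8%)
  I: 7.0% (difference: 4.3%)
  N: 6.7% (difference: 4.6%)
  S: 6.3% (difference: 5.0%)
  H: 6.1% (difference: 5.2%)
  R: 6.0% (difference: 5.3%)
  D: 4.3% (difference: 7.0%)
Step 3: 'U' most likely represents 'E' (frequency 12.7%).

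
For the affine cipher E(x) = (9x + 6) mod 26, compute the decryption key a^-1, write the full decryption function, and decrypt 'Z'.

Step 1: Find a^-1, the modular inverse of 9 mod 26.
Step 2: We need 9 * a^-1 = 1 (mod 26).
Step 3: 9 * 3 = 27 = 1 * 26 + 1, so a^-1 = 3.
Step 4: D(y) = 3(y - 6) mod 26.
Step 5: Apply to 'Z' (y = 25): D(25) = 3 * (25 - 6) mod 26 = 3 * 19 mod 26 = 5 -> 'F'.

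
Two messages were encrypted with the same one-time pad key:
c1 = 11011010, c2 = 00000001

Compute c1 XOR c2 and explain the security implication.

Step 1: c1 XOR c2 = (m1 XOR k) XOR (m2 XOR k).
Step 2: By XOR associativity/commutativity: = m1 XOR m2 XOR k XOR k = m1 XOR m2.
Step 3: 11011010 XOR 00000001 = 11011011 = 219.
Step 4: The key cancels out! An attacker learns m1 XOR m2 = 219, revealing the relationship between plaintexts.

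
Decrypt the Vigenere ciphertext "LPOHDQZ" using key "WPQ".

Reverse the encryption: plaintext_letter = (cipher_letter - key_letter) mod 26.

Step 1: Extend key: WPQWPQW
Step 2: Decrypt each letter (c - k) mod 26:
  L(11) - W(22) = (11-22) mod 26 = 15 = P
  P(15) - P(15) = (15-15) mod 26 = 0 = A
  O(14) - Q(16) = (14-16) mod 26 = 24 = Y
  H(7) - W(22) = (7-22) mod 26 = 11 = L
  D(3) - P(15) = (3-15) mod 26 = 14 = O
  Q(16) - Q(16) = (16-16) mod 26 = 0 = A
  Z(25) - W(22) = (25-22) mod 26 = 3 = D
Plaintext: PAYLOAD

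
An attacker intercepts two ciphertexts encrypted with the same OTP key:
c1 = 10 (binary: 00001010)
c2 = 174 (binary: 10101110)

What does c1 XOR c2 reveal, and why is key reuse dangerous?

Step 1: c1 XOR c2 = (m1 XOR k) XOR (m2 XOR k).
Step 2: By XOR associativity/commutativity: = m1 XOR m2 XOR k XOR k = m1 XOR m2.
Step 3: 00001010 XOR 10101110 = 10100100 = 164.
Step 4: The key cancels out! An attacker learns m1 XOR m2 = 164, revealing the relationship between plaintexts.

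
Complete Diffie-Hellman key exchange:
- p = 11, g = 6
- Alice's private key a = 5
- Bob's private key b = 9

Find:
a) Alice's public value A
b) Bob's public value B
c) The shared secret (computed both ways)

Step 1: A = g^a mod p = 6^5 mod 11 = 10.
Step 2: B = g^b mod p = 6^9 mod 11 = 2.
Step 3: Alice computes s = B^a mod p = 2^5 mod 11 = 10.
Step 4: Bob computes s = A^b mod p = 10^9 mod 11 = 10.
Both sides agree: shared secret = 10.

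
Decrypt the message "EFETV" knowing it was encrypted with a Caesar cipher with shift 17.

Step 1: Reverse the shift by subtracting 17 from each letter position.
  E (position 4) -> position (4-17) mod 26 = 13 -> N
  F (position 5) -> position (5-17) mod 26 = 14 -> O
  E (position 4) -> position (4-17) mod 26 = 13 -> N
  T (position 19) -> position (19-17) mod 26 = 2 -> C
  V (position 21) -> position (21-17) mod 26 = 4 -> E
Decrypted message: NONCE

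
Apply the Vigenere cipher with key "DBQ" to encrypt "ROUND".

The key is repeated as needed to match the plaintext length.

Step 1: Repeat key to match plaintext length:
  Plaintext: ROUND
  Key:       DBQDB
Step 2: Encrypt each letter:
  R(17) + D(3) = (17+3) mod 26 = 20 = U
  O(14) + B(1) = (14+1) mod 26 = 15 = P
  U(20) + Q(16) = (20+16) mod 26 = 10 = K
  N(13) + D(3) = (13+3) mod 26 = 16 = Q
  D(3) + B(1) = (3+1) mod 26 = 4 = E
Ciphertext: UPKQE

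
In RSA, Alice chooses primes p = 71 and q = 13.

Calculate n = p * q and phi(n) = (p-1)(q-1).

Step 1: n = p * q = 71 * 13 = 923.
Step 2: phi(n) = (p-1)(q-1) = 70 * 12 = 840.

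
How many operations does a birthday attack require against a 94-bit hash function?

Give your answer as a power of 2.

Step 1: The birthday paradox gives collision probability ~50% after sqrt(2^n) = 2^(n/2) hashes.
Step 2: For 94-bit output: 2^(94/2) = 2^47.
Step 3: Approximately 2^47 hash computations needed.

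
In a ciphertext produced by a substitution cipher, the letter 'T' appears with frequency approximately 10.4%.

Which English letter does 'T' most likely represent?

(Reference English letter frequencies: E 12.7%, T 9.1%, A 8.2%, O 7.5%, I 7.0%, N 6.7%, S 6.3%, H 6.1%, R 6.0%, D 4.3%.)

Step 1: The observed frequency is 10.4%.
Step 2: Compare with English frequencies:
  E: 12.7% (difference: 2.3%)
  T: 9.1% (difference: 1.3%) <-- closest
  A: 8.2% (difference: 2.2%)
  O: 7.5% (difference: 2.9%)
  I: 7.0% (difference: 3.4%)
  N: 6.7% (difference: 3.7%)
  S: 6.3% (difference: 4.1%)
  H: 6.1% (difference: 4.3%)
  R: 6.0% (difference: 4.4%)
  D: 4.3% (difference: 6.1%)
Step 3: 'T' most likely represents 'T' (frequency 9.1%).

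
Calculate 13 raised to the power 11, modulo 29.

Step 1: Compute 13^11 mod 29 step by step, reducing modulo 29 at each step.
  13^1 mod 29 = 13
  13^2 mod 29 = (13 * 13) mod 29 = 24
  13^3 mod 29 = (24 * 13) mod 29 = 22
  13^4 mod 29 = (22 * 13) mod 29 = 25
  13^5 mod 29 = (25 * 13) mod 29 = 6
  13^6 mod 29 = (6 * 13) mod 29 = 20
  13^7 mod 29 = (20 * 13) mod 29 = 28
  13^8 mod 29 = (28 * 13) mod 29 = 16
  13^9 mod 29 = (16 * 13) mod 29 = 5
  13^10 mod 29 = (5 * 13) mod 29 = 7
  13^11 mod 29 = (7 * 13) mod 29 = 4
Step 2: Result = 4.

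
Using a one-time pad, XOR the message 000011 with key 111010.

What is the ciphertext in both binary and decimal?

Step 1: Write out the XOR operation bit by bit:
  Message: 000011
  Key:     111010
  XOR:     111001
Step 2: Convert to decimal: 111001 = 57.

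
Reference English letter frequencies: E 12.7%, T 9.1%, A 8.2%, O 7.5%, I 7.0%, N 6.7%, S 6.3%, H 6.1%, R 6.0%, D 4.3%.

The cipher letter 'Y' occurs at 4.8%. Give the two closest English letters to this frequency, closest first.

Step 1: Observed frequency of 'Y' is 4.8%.
Step 2: Compute distances to each reference frequency and sort:
  D (4.3%): difference = 0.5% <-- BEST
  R (6.0%): difference = 1.2% <-- RUNNER-UP
  H (6.1%): difference = 1.3%
  S (6.3%): difference = 1.5%
  N (6.7%): difference = 1.9%
Step 3: Most likely is 'D' (4.3%, diff 0.5%); second most likely is 'R' (6.0%, diff 1.2%).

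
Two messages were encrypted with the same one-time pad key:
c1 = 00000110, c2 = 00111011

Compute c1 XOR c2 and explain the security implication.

Step 1: c1 XOR c2 = (m1 XOR k) XOR (m2 XOR k).
Step 2: By XOR associativity/commutativity: = m1 XOR m2 XOR k XOR k = m1 XOR m2.
Step 3: 00000110 XOR 00111011 = 00111101 = 61.
Step 4: The key cancels out! An attacker learns m1 XOR m2 = 61, revealing the relationship between plaintexts.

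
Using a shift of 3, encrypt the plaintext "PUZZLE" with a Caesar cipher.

Step 1: For each letter, shift forward by 3 positions (mod 26).
  P (position 15) -> position (15+3) mod 26 = 18 -> S
  U (position 20) -> position (20+3) mod 26 = 23 -> X
  Z (position 25) -> position (25+3) mod 26 = 2 -> C
  Z (position 25) -> position (25+3) mod 26 = 2 -> C
  L (position 11) -> position (11+3) mod 26 = 14 -> O
  E (position 4) -> position (4+3) mod 26 = 7 -> H
Result: SXCCOH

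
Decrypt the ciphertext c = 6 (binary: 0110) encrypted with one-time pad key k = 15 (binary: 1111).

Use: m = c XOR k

Step 1: XOR ciphertext with key:
  Ciphertext: 0110
  Key:        1111
  XOR:        1001
Step 2: Plaintext = 1001 = 9 in decimal.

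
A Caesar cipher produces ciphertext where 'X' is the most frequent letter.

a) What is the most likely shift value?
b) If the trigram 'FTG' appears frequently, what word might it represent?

Step 1: In English, 'E' is the most frequent letter (12.7%).
Step 2: The most frequent ciphertext letter is 'X' (position 23).
Step 3: Shift = (23 - 4) mod 26 = 19.
Step 4: Decrypt 'FTG' by shifting back 19:
  F -> M
  T -> A
  G -> N
Step 5: 'FTG' decrypts to 'MAN'.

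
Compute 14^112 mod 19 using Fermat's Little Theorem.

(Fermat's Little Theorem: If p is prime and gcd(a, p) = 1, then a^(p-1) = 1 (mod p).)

Step 1: Since 19 is prime, by Fermat's Little Theorem: 14^18 = 1 (mod 19).
Step 2: Reduce exponent: 112 mod 18 = 4.
Step 3: So 14^112 = 14^4 (mod 19).
Step 4: 14^4 mod 19 = 17.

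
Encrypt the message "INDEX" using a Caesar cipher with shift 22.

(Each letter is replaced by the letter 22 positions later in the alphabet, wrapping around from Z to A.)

Step 1: For each letter, shift forward by 22 positions (mod 26).
  I (position 8) -> position (8+22) mod 26 = 4 -> E
  N (position 13) -> position (13+22) mod 26 = 9 -> J
  D (position 3) -> position (3+22) mod 26 = 25 -> Z
  E (position 4) -> position (4+22) mod 26 = 0 -> A
  X (position 23) -> position (23+22) mod 26 = 19 -> T
Result: EJZAT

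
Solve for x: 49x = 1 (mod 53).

Step 1: We need x such that 49 * x = 1 (mod 53).
Step 2: Using the extended Euclidean algorithm or trial:
  49 * 13 = 637 = 12 * 53 + 1.
Step 3: Since 637 mod 53 = 1, the inverse is x = 13.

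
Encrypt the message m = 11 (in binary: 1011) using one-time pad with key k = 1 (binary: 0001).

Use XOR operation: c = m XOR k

Step 1: Write out the XOR operation bit by bit:
  Message: 1011
  Key:     0001
  XOR:     1010
Step 2: Convert to decimal: 1010 = 10.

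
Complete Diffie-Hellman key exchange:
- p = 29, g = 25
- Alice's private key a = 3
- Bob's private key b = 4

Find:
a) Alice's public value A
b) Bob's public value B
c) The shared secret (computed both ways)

Step 1: A = g^a mod p = 25^3 mod 29 = 23.
Step 2: B = g^b mod p = 25^4 mod 29 = 24.
Step 3: Alice computes s = B^a mod p = 24^3 mod 29 = 20.
Step 4: Bob computes s = A^b mod p = 23^4 mod 29 = 20.
Both sides agree: shared secret = 20.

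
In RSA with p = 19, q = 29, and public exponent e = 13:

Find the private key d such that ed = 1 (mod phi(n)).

Step 1: n = 19 * 29 = 551.
Step 2: phi(n) = 18 * 28 = 504.
Step 3: Find d such that 13 * d = 1 (mod 504).
Step 4: d = 13^(-1) mod 504 = 349.
Verification: 13 * 349 = 4537 = 9 * 504 + 1.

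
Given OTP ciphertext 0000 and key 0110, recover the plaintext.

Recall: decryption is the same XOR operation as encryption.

Step 1: XOR ciphertext with key:
  Ciphertext: 0000
  Key:        0110
  XOR:        0110
Step 2: Plaintext = 0110 = 6 in decimal.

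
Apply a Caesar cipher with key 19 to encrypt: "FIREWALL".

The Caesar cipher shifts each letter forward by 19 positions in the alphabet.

Step 1: For each letter, shift forward by 19 positions (mod 26).
  F (position 5) -> position (5+19) mod 26 = 24 -> Y
  I (position 8) -> position (8+19) mod 26 = 1 -> B
  R (position 17) -> position (17+19) mod 26 = 10 -> K
  E (position 4) -> position (4+19) mod 26 = 23 -> X
  W (position 22) -> position (22+19) mod 26 = 15 -> P
  A (position 0) -> position (0+19) mod 26 = 19 -> T
  L (position 11) -> position (11+19) mod 26 = 4 -> E
  L (position 11) -> position (11+19) mod 26 = 4 -> E
Result: YBKXPTEE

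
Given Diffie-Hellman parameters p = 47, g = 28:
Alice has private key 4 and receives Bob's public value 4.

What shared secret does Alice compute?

Step 1: s = B^a mod p = 4^4 mod 47.
  4^1 mod 47 = 4
  4^2 mod 47 = (4 * 4) mod 47 = 16
  4^3 mod 47 = (16 * 4) mod 47 = 17
  4^4 mod 47 = (17 * 4) mod 47 = 21
Result: shared secret = 21.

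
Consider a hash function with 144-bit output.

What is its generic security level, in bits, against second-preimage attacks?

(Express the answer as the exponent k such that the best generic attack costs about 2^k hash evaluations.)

Step 1: The hash has a 144-bit output.
Step 2: Second-preimage resistance means: given a specific input x, it should be infeasible to find a different y with h(y) = h(x).
With a 144-bit output, a generic search for a second preimage costs about 2^144 evaluations (each trial matches the fixed target with probability 2^-144).
Step 3: Security level = 144 bits.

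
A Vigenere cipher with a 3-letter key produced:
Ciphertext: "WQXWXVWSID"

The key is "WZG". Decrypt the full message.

Step 1: Key 'WZG' has length 3. Extended key: WZGWZGWZGW
Step 2: Decrypt each position:
  W(22) - W(22) = 0 = A
  Q(16) - Z(25) = 17 = R
  X(23) - G(6) = 17 = R
  W(22) - W(22) = 0 = A
  X(23) - Z(25) = 24 = Y
  V(21) - G(6) = 15 = P
  W(22) - W(22) = 0 = A
  S(18) - Z(25) = 19 = T
  I(8) - G(6) = 2 = C
  D(3) - W(22) = 7 = H
Plaintext: ARRAYPATCH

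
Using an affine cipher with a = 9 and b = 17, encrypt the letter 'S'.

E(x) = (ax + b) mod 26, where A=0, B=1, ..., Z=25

Step 1: Convert 'S' to number: x = 18.
Step 2: E(18) = (9 * 18 + 17) mod 26 = 179 mod 26 = 23.
Step 3: Convert 23 back to letter: X.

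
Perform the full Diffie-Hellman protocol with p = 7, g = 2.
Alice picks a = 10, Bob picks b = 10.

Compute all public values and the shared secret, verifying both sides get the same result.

Step 1: A = g^a mod p = 2^10 mod 7 = 2.
Step 2: B = g^b mod p = 2^10 mod 7 = 2.
Step 3: Alice computes s = B^a mod p = 2^10 mod 7 = 2.
Step 4: Bob computes s = A^b mod p = 2^10 mod 7 = 2.
Both sides agree: shared secret = 2.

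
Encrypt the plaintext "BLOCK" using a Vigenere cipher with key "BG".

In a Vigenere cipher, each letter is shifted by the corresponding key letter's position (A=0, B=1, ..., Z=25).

Step 1: Repeat key to match plaintext length:
  Plaintext: BLOCK
  Key:       BGBGB
Step 2: Encrypt each letter:
  B(1) + B(1) = (1+1) mod 26 = 2 = C
  L(11) + G(6) = (11+6) mod 26 = 17 = R
  O(14) + B(1) = (14+1) mod 26 = 15 = P
  C(2) + G(6) = (2+6) mod 26 = 8 = I
  K(10) + B(1) = (10+1) mod 26 = 11 = L
Ciphertext: CRPIL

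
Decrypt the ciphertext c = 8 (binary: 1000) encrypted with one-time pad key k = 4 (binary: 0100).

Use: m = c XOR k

Step 1: XOR ciphertext with key:
  Ciphertext: 1000
  Key:        0100
  XOR:        1100
Step 2: Plaintext = 1100 = 12 in decimal.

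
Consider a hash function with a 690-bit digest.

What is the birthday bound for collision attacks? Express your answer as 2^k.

Step 1: The birthday paradox gives collision probability ~50% after sqrt(2^n) = 2^(n/2) hashes.
Step 2: For 690-bit output: 2^(690/2) = 2^345.
Step 3: Approximately 2^345 hash computations needed.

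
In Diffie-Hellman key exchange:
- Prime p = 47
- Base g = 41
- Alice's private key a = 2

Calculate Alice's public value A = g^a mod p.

Step 1: A = g^a mod p = 41^2 mod 47.
  41^1 mod 47 = 41
  41^2 mod 47 = (41 * 41) mod 47 = 36
Result: A = 36.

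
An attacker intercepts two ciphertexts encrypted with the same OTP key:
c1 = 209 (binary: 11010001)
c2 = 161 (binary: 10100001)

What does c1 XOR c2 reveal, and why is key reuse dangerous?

Step 1: c1 XOR c2 = (m1 XOR k) XOR (m2 XOR k).
Step 2: By XOR associativity/commutativity: = m1 XOR m2 XOR k XOR k = m1 XOR m2.
Step 3: 11010001 XOR 10100001 = 01110000 = 112.
Step 4: The key cancels out! An attacker learns m1 XOR m2 = 112, revealing the relationship between plaintexts.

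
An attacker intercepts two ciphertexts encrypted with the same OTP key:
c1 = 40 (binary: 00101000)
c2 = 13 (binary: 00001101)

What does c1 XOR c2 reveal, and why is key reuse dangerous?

Step 1: c1 XOR c2 = (m1 XOR k) XOR (m2 XOR k).
Step 2: By XOR associativity/commutativity: = m1 XOR m2 XOR k XOR k = m1 XOR m2.
Step 3: 00101000 XOR 00001101 = 00100101 = 37.
Step 4: The key cancels out! An attacker learns m1 XOR m2 = 37, revealing the relationship between plaintexts.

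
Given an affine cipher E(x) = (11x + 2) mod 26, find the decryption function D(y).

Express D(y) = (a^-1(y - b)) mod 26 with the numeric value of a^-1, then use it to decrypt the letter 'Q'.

Step 1: Find a^-1, the modular inverse of 11 mod 26.
Step 2: We need 11 * a^-1 = 1 (mod 26).
Step 3: 11 * 19 = 209 = 8 * 26 + 1, so a^-1 = 19.
Step 4: D(y) = 19(y - 2) mod 26.
Step 5: Apply to 'Q' (y = 16): D(16) = 19 * (16 - 2) mod 26 = 19 * 14 mod 26 = 6 -> 'G'.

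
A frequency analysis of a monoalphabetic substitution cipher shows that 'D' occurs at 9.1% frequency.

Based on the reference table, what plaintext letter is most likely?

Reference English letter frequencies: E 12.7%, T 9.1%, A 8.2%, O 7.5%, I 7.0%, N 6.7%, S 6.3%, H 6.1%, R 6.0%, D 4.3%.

Step 1: The observed frequency is 9.1%.
Step 2: Compare with English frequencies:
  E: 12.7% (difference: 3.6%)
  T: 9.1% (difference: 0.0%) <-- closest
  A: 8.2% (difference: 0.9%)
  O: 7.5% (difference: 1.6%)
  I: 7.0% (difference: 2.1%)
  N: 6.7% (difference: 2.4%)
  S: 6.3% (difference: 2.8%)
  H: 6.1% (difference: 3.0%)
  R: 6.0% (difference: 3.1%)
  D: 4.3% (difference: 4.8%)
Step 3: 'D' most likely represents 'T' (frequency 9.1%).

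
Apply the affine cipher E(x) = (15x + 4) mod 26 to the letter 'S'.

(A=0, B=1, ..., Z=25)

Step 1: Convert 'S' to number: x = 18.
Step 2: E(18) = (15 * 18 + 4) mod 26 = 274 mod 26 = 14.
Step 3: Convert 14 back to letter: O.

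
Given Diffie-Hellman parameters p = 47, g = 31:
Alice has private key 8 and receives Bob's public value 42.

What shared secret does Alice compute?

Step 1: s = B^a mod p = 42^8 mod 47.
  42^1 mod 47 = 42
  42^2 mod 47 = (42 * 42) mod 47 = 25
  42^3 mod 47 = (25 * 42) mod 47 = 16
  42^4 mod 47 = (16 * 42) mod 47 = 14
  42^5 mod 47 = (14 * 42) mod 47 = 24
  42^6 mod 47 = (24 * 42) mod 47 = 21
  42^7 mod 47 = (21 * 42) mod 47 = 36
  42^8 mod 47 = (36 * 42) mod 47 = 8
Result: shared secret = 8.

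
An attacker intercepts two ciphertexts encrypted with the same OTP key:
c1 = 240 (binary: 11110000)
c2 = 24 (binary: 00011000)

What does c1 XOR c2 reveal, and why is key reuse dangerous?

Step 1: c1 XOR c2 = (m1 XOR k) XOR (m2 XOR k).
Step 2: By XOR associativity/commutativity: = m1 XOR m2 XOR k XOR k = m1 XOR m2.
Step 3: 11110000 XOR 00011000 = 11101000 = 232.
Step 4: The key cancels out! An attacker learns m1 XOR m2 = 232, revealing the relationship between plaintexts.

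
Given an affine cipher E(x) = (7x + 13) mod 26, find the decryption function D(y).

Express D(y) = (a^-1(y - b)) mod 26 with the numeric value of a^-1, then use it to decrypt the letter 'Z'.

Step 1: Find a^-1, the modular inverse of 7 mod 26.
Step 2: We need 7 * a^-1 = 1 (mod 26).
Step 3: 7 * 15 = 105 = 4 * 26 + 1, so a^-1 = 15.
Step 4: D(y) = 15(y - 13) mod 26.
Step 5: Apply to 'Z' (y = 25): D(25) = 15 * (25 - 13) mod 26 = 15 * 12 mod 26 = 24 -> 'Y'.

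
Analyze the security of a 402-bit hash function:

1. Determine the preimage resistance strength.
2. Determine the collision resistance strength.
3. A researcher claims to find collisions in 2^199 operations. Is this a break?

Step 1: Preimage resistance requires brute-force of 2^402 operations.
Step 2: Collision resistance (birthday bound) = 2^(402/2) = 2^201.
Step 3: The claimed attack costs 2^199 operations.
Step 4: Since 2^199 < 2^201, the claimed attack beats the generic birthday bound, so collision resistance is broken.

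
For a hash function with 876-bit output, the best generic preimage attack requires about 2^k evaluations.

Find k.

Step 1: The hash has a 876-bit output.
Step 2: Preimage resistance means: given a digest h(x), it should be infeasible to find any input that hashes to it.
With a 876-bit output there are 2^876 possible digests, so a generic brute-force preimage search costs about 2^876 evaluations.
Step 3: Security level = 876 bits.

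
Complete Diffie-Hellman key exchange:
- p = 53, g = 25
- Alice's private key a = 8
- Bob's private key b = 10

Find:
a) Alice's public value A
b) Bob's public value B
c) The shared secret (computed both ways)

Step 1: A = g^a mod p = 25^8 mod 53 = 13.
Step 2: B = g^b mod p = 25^10 mod 53 = 16.
Step 3: Alice computes s = B^a mod p = 16^8 mod 53 = 42.
Step 4: Bob computes s = A^b mod p = 13^10 mod 53 = 42.
Both sides agree: shared secret = 42.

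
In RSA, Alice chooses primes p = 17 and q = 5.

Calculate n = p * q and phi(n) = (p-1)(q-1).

Step 1: n = p * q = 17 * 5 = 85.
Step 2: phi(n) = (p-1)(q-1) = 16 * 4 = 64.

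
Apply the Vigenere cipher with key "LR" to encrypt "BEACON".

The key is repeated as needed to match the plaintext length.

Step 1: Repeat key to match plaintext length:
  Plaintext: BEACON
  Key:       LRLRLR
Step 2: Encrypt each letter:
  B(1) + L(11) = (1+11) mod 26 = 12 = M
  E(4) + R(17) = (4+17) mod 26 = 21 = V
  A(0) + L(11) = (0+11) mod 26 = 11 = L
  C(2) + R(17) = (2+17) mod 26 = 19 = T
  O(14) + L(11) = (14+11) mod 26 = 25 = Z
  N(13) + R(17) = (13+17) mod 26 = 4 = E
Ciphertext: MVLTZE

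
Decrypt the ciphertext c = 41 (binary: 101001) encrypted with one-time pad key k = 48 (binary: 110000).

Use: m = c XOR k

Step 1: XOR ciphertext with key:
  Ciphertext: 101001
  Key:        110000
  XOR:        011001
Step 2: Plaintext = 011001 = 25 in decimal.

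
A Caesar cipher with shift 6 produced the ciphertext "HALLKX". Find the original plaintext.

Step 1: Reverse the shift by subtracting 6 from each letter position.
  H (position 7) -> position (7-6) mod 26 = 1 -> B
  A (position 0) -> position (0-6) mod 26 = 20 -> U
  L (position 11) -> position (11-6) mod 26 = 5 -> F
  L (position 11) -> position (11-6) mod 26 = 5 -> F
  K (position 10) -> position (10-6) mod 26 = 4 -> E
  X (position 23) -> position (23-6) mod 26 = 17 -> R
Decrypted message: BUFFER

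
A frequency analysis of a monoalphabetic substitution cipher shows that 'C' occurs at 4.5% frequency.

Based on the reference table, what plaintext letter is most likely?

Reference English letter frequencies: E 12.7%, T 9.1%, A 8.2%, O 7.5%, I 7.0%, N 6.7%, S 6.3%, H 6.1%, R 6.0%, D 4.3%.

Step 1: The observed frequency is 4.5%.
Step 2: Compare with English frequencies:
  E: 12.7% (difference: 8.2%)
  T: 9.1% (difference: 4.6%)
  A: 8.2% (difference: 3.7%)
  O: 7.5% (difference: 3.0%)
  I: 7.0% (difference: 2.5%)
  N: 6.7% (difference: 2.2%)
  S: 6.3% (difference: 1.8%)
  H: 6.1% (difference: 1.6%)
  R: 6.0% (difference: 1.5%)
  D: 4.3% (difference: 0.2%) <-- closest
Step 3: 'C' most likely represents 'D' (frequency 4.3%).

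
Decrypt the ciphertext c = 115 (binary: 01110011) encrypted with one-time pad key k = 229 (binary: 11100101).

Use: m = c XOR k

Step 1: XOR ciphertext with key:
  Ciphertext: 01110011
  Key:        11100101
  XOR:        10010110
Step 2: Plaintext = 10010110 = 150 in decimal.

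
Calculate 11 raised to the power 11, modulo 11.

Step 1: Compute 11^11 mod 11 step by step, reducing modulo 11 at each step.
  11^1 mod 11 = 0
  11^2 mod 11 = (0 * 11) mod 11 = 0
  11^3 mod 11 = (0 * 11) mod 11 = 0
  11^4 mod 11 = (0 * 11) mod 11 = 0
  11^5 mod 11 = (0 * 11) mod 11 = 0
  11^6 mod 11 = (0 * 11) mod 11 = 0
  11^7 mod 11 = (0 * 11) mod 11 = 0
  11^8 mod 11 = (0 * 11) mod 11 = 0
  11^9 mod 11 = (0 * 11) mod 11 = 0
  11^10 mod 11 = (0 * 11) mod 11 = 0
  11^11 mod 11 = (0 * 11) mod 11 = 0
Step 2: Result = 0.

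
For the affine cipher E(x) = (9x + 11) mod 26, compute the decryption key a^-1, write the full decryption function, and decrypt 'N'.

Step 1: Find a^-1, the modular inverse of 9 mod 26.
Step 2: We need 9 * a^-1 = 1 (mod 26).
Step 3: 9 * 3 = 27 = 1 * 26 + 1, so a^-1 = 3.
Step 4: D(y) = 3(y - 11) mod 26.
Step 5: Apply to 'N' (y = 13): D(13) = 3 * (13 - 11) mod 26 = 3 * 2 mod 26 = 6 -> 'G'.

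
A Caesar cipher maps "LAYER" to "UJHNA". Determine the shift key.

Step 1: Compare first letters: L (position 11) -> U (position 20).
Step 2: Shift = (20 - 11) mod 26 = 9.
The shift value is 9.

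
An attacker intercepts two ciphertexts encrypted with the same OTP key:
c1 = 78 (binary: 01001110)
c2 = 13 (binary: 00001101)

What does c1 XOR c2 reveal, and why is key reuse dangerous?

Step 1: c1 XOR c2 = (m1 XOR k) XOR (m2 XOR k).
Step 2: By XOR associativity/commutativity: = m1 XOR m2 XOR k XOR k = m1 XOR m2.
Step 3: 01001110 XOR 00001101 = 01000011 = 67.
Step 4: The key cancels out! An attacker learns m1 XOR m2 = 67, revealing the relationship between plaintexts.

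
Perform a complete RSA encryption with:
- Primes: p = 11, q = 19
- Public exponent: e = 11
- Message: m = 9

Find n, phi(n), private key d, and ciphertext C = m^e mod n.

Step 1: n = 11 * 19 = 209.
Step 2: phi(n) = (11-1)(19-1) = 10 * 18 = 180.
Step 3: Find d = 11^(-1) mod 180 = 131.
  Verify: 11 * 131 = 1441 = 1 (mod 180).
Step 4: C = 9^11 mod 209 = 119.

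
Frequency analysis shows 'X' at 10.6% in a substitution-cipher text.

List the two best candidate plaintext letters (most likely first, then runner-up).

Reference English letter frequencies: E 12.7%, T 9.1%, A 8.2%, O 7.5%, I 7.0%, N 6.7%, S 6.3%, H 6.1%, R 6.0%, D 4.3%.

Step 1: Observed frequency of 'X' is 10.6%.
Step 2: Compute distances to each reference frequency and sort:
  T (9.1%): difference = 1.5% <-- BEST
  E (12.7%): difference = 2.1% <-- RUNNER-UP
  A (8.2%): difference = 2.4%
  O (7.5%): difference = 3.1%
  I (7.0%): difference = 3.6%
Step 3: Most likely is 'T' (9.1%, diff 1.5%); second most likely is 'E' (12.7%, diff 2.1%).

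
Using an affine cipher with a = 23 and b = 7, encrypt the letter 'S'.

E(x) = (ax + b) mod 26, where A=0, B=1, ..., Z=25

Step 1: Convert 'S' to number: x = 18.
Step 2: E(18) = (23 * 18 + 7) mod 26 = 421 mod 26 = 5.
Step 3: Convert 5 back to letter: F.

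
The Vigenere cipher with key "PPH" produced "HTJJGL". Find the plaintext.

Step 1: Extend key: PPHPPH
Step 2: Decrypt each letter (c - k) mod 26:
  H(7) - P(15) = (7-15) mod 26 = 18 = S
  T(19) - P(15) = (19-15) mod 26 = 4 = E
  J(9) - H(7) = (9-7) mod 26 = 2 = C
  J(9) - P(15) = (9-15) mod 26 = 20 = U
  G(6) - P(15) = (6-15) mod 26 = 17 = R
  L(11) - H(7) = (11-7) mod 26 = 4 = E
Plaintext: SECURE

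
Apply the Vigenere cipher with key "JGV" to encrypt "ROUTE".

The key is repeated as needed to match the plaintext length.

Step 1: Repeat key to match plaintext length:
  Plaintext: ROUTE
  Key:       JGVJG
Step 2: Encrypt each letter:
  R(17) + J(9) = (17+9) mod 26 = 0 = A
  O(14) + G(6) = (14+6) mod 26 = 20 = U
  U(20) + V(21) = (20+21) mod 26 = 15 = P
  T(19) + J(9) = (19+9) mod 26 = 2 = C
  E(4) + G(6) = (4+6) mod 26 = 10 = K
Ciphertext: AUPCK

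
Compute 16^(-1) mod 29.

Step 1: We need x such that 16 * x = 1 (mod 29).
Step 2: Using the extended Euclidean algorithm or trial:
  16 * 20 = 320 = 11 * 29 + 1.
Step 3: Since 320 mod 29 = 1, the inverse is x = 20.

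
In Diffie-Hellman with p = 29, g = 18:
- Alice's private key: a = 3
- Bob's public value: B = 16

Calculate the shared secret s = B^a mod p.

Step 1: s = B^a mod p = 16^3 mod 29.
  16^1 mod 29 = 16
  16^2 mod 29 = (16 * 16) mod 29 = 24
  16^3 mod 29 = (24 * 16) mod 29 = 7
Result: shared secret = 7.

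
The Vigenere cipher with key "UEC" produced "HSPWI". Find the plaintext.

Step 1: Extend key: UECUE
Step 2: Decrypt each letter (c - k) mod 26:
  H(7) - U(20) = (7-20) mod 26 = 13 = N
  S(18) - E(4) = (18-4) mod 26 = 14 = O
  P(15) - C(2) = (15-2) mod 26 = 13 = N
  W(22) - U(20) = (22-20) mod 26 = 2 = C
  I(8) - E(4) = (8-4) mod 26 = 4 = E
Plaintext: NONCE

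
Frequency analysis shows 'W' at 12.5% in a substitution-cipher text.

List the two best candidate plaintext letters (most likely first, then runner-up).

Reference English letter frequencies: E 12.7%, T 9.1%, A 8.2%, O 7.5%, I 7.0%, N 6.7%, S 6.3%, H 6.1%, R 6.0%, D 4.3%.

Step 1: Observed frequency of 'W' is 12.5%.
Step 2: Compute distances to each reference frequency and sort:
  E (12.7%): difference = 0.2% <-- BEST
  T (9.1%): difference = 3.4% <-- RUNNER-UP
  A (8.2%): difference = 4.3%
  O (7.5%): difference = 5.0%
  I (7.0%): difference = 5.5%
Step 3: Most likely is 'E' (12.7%, diff 0.2%); second most likely is 'T' (9.1%, diff 3.4%).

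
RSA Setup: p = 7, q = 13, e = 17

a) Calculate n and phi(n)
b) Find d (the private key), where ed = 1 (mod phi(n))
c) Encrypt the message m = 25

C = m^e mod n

Step 1: n = 7 * 13 = 91.
Step 2: phi(n) = (7-1)(13-1) = 6 * 12 = 72.
Step 3: Find d = 17^(-1) mod 72 = 17.
  Verify: 17 * 17 = 289 = 1 (mod 72).
Step 4: C = 25^17 mod 91 = 51.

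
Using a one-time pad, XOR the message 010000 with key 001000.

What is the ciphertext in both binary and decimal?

Step 1: Write out the XOR operation bit by bit:
  Message: 010000
  Key:     001000
  XOR:     011000
Step 2: Convert to decimal: 011000 = 24.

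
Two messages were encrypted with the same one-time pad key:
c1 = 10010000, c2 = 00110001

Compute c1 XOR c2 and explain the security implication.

Step 1: c1 XOR c2 = (m1 XOR k) XOR (m2 XOR k).
Step 2: By XOR associativity/commutativity: = m1 XOR m2 XOR k XOR k = m1 XOR m2.
Step 3: 10010000 XOR 00110001 = 10100001 = 161.
Step 4: The key cancels out! An attacker learns m1 XOR m2 = 161, revealing the relationship between plaintexts.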